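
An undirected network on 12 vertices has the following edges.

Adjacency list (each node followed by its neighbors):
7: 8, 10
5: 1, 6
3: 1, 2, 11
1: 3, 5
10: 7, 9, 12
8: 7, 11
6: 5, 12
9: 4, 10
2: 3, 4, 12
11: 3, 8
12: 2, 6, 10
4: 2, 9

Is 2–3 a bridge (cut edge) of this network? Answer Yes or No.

Even without that edge, 2 still reaches 3 via 2 – 12 – 6 – 5 – 1 – 3, so the network stays connected. Not a bridge.

No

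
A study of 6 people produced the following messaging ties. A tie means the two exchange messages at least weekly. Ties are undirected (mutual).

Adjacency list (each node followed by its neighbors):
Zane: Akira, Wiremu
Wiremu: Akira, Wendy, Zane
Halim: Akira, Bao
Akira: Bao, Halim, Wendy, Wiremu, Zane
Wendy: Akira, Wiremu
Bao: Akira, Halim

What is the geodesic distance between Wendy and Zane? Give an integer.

2

One shortest route is Wendy – Akira – Zane, which uses 2 edges, and Wendy and Zane are not directly tied, so nothing shorter exists. So d(Wendy,Zane) = 2.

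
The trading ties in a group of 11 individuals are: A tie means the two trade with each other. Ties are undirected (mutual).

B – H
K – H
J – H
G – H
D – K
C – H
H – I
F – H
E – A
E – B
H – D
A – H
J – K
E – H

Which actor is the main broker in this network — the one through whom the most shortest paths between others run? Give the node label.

Unnormalized betweenness of each node: A:0, B:0, C:0, D:0, E:1/2, F:0, G:0, H:40, I:0, J:0, K:1/2.
H has the largest value, 40, making it the main broker — the node through which the most shortest paths run.

H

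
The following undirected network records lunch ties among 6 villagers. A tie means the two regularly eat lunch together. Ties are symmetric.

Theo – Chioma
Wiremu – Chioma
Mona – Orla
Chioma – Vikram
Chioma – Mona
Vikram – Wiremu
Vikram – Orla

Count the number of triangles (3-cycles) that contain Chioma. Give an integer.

1

Chioma's neighbors: Mona, Theo, Vikram, and Wiremu.
Neighbor pairs that are themselves tied: Chioma–Vikram–Wiremu. Each forms one triangle with Chioma, for 1 in total.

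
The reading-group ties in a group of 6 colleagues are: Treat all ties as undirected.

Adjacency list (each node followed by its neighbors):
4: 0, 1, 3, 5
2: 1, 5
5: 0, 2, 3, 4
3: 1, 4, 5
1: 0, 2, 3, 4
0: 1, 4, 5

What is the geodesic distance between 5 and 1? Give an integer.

2

One shortest route is 5 – 2 – 1, which uses 2 edges, and 5 and 1 are not directly tied, so nothing shorter exists. So d(5,1) = 2.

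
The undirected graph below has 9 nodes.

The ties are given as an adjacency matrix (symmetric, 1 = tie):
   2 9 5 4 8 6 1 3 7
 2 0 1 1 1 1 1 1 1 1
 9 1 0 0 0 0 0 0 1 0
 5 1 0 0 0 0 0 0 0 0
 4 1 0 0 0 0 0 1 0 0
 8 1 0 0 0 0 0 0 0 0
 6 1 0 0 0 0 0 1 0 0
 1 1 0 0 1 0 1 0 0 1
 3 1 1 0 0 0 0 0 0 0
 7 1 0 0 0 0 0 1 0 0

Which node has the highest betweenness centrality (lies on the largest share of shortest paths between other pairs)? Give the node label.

2

Unnormalized betweenness of each node: 1:3/2, 2:45/2, 3:0, 4:0, 5:0, 6:0, 7:0, 8:0, 9:0.
2 has the largest value, 45/2, making it the main broker — the node through which the most shortest paths run.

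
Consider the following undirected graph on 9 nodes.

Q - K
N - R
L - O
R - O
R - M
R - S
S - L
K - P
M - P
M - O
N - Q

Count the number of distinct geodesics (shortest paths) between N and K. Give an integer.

The shortest distance is 2, and the only length-2 path is N–Q–K. So there is exactly 1 shortest path.

1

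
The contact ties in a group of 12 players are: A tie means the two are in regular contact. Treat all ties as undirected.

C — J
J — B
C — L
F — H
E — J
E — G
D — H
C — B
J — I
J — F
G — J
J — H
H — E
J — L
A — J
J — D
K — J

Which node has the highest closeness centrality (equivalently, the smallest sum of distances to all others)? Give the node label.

J

Farness (sum of distances to all others) for each node — A:21, B:20, C:19, D:20, E:19, F:20, G:20, H:18, I:21, J:11, K:21, L:20.
The smallest farness is 11, for J, so J has the highest closeness.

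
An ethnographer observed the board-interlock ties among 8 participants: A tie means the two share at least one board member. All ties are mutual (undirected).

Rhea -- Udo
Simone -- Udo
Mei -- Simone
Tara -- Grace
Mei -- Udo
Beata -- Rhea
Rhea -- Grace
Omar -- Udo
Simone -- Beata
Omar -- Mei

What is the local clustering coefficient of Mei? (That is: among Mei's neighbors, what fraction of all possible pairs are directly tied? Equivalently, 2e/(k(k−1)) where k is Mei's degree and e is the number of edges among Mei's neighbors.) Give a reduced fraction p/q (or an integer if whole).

Mei's neighbors: Omar, Simone, and Udo (k = 3).
Possible neighbor pairs: C(3,2) = 3. Edges among them: Omar–Udo, Simone–Udo → e = 2.
Clustering(Mei) = 2/3.

2/3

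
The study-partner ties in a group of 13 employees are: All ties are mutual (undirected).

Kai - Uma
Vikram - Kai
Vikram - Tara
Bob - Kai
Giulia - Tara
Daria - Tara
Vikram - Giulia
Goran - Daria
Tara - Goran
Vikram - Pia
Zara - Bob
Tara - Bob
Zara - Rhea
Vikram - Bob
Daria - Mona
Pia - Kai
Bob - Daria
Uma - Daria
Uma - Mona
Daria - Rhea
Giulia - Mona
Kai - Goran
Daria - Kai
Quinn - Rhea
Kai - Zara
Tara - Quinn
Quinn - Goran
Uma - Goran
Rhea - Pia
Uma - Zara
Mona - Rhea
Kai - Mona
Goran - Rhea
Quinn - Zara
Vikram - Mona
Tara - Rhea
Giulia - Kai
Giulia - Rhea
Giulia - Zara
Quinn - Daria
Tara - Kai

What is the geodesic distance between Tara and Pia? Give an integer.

2

One shortest route is Tara – Rhea – Pia, which uses 2 edges, and Tara and Pia are not directly tied, so nothing shorter exists. So d(Tara,Pia) = 2.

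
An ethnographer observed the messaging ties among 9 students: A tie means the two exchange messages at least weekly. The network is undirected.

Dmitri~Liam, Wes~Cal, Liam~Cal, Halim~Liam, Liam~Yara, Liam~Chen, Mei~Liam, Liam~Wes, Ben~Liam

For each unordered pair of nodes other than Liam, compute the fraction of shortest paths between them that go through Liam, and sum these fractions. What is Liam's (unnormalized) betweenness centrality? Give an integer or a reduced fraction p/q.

Pairs whose geodesics pass through Liam — Mei–Chen: 1; Mei–Ben: 1; Mei–Halim: 1; Mei–Cal: 1; Mei–Yara: 1; Mei–Wes: 1; Mei–Dmitri: 1; Chen–Ben: 1; Chen–Halim: 1; Chen–Cal: 1; Chen–Yara: 1; Chen–Wes: 1; Chen–Dmitri: 1; Ben–Halim: 1 … (+13 more pairs).
All other pairs contribute 0.
Summing the contributions gives betweenness(Liam) = 27.

27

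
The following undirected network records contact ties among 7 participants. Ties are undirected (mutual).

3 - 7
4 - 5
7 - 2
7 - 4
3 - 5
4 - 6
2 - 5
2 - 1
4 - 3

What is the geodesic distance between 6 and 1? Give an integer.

4

One shortest route is 6 – 4 – 5 – 2 – 1, which uses 4 edges, and at distance 3 from 6 we only reach {2}, which does not include 1. So d(6,1) = 4.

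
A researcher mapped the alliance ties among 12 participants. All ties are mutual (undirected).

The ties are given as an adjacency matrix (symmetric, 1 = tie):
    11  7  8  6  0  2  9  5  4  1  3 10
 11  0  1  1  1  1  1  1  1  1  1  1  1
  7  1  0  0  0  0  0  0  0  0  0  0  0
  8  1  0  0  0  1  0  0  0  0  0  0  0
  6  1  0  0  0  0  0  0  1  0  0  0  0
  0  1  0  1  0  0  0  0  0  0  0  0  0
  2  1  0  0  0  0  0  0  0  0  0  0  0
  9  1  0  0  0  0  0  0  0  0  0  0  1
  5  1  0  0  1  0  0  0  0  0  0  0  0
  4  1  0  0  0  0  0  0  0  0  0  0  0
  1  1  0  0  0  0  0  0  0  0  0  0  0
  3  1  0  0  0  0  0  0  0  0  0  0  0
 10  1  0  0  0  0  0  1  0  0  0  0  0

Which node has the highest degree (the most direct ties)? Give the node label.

Degrees — 0:2, 1:1, 2:1, 3:1, 4:1, 5:2, 6:2, 7:1, 8:2, 9:2, 10:2, 11:11.
The maximum is 11, attained only by 11.

11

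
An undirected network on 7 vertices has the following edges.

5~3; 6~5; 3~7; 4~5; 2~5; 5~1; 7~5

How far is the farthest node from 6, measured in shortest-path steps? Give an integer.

Distances from 6: 1:2, 2:2, 3:2, 4:2, 5:1, 7:2.
The largest is 2 (to 7, 3, 4, 1, and 2), so the eccentricity of 6 is 2.

2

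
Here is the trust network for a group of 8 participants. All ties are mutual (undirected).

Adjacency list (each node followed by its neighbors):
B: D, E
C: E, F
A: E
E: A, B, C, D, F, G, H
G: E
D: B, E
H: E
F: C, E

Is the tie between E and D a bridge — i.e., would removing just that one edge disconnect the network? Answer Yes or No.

Even without that edge, E still reaches D via E – B – D, so the network stays connected. Not a bridge.

No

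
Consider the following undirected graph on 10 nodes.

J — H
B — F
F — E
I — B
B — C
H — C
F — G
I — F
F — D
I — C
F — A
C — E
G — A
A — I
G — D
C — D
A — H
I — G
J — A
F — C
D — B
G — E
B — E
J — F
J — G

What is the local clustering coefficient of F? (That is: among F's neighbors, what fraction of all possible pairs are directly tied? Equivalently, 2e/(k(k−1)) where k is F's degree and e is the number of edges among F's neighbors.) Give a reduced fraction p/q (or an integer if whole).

1/2

F's neighbors: A, B, C, D, E, G, I, and J (k = 8).
Possible neighbor pairs: C(8,2) = 28. Edges among them: A–G, A–I, A–J, B–C, B–D, B–E, B–I, C–D, C–E, C–I, D–G, E–G, G–I, G–J → e = 14.
Clustering(F) = 14/28 = 1/2.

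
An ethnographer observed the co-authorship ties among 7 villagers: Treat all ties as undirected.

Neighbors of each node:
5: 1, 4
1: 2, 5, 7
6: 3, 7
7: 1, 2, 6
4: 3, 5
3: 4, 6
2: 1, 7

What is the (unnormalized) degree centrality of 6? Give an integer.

6 is directly tied to 3 and 7. That is 2 neighbors, so the degree of 6 is 2.

2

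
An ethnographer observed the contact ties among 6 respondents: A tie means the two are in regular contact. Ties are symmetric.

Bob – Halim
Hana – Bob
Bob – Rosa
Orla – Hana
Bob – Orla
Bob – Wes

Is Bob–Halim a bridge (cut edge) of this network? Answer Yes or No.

Without the Bob–Halim edge there is no alternate route between Bob and Halim, so the network disconnects. It is a bridge.

Yes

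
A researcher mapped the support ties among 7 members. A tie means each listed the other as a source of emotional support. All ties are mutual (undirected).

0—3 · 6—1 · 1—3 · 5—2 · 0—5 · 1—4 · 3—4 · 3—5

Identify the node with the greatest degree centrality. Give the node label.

Degrees — 0:2, 1:3, 2:1, 3:4, 4:2, 5:3, 6:1.
The maximum is 4, attained only by 3.

3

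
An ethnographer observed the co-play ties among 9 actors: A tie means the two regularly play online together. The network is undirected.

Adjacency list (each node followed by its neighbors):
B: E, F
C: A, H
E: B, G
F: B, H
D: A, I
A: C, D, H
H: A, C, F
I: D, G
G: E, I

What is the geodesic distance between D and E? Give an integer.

One shortest route is D – I – G – E, which uses 3 edges, and at distance 2 from D we only reach {C, G, H}, which does not include E. So d(D,E) = 3.

3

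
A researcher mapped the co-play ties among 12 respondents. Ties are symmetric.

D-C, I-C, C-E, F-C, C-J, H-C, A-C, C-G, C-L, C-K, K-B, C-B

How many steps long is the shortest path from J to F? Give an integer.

One shortest route is J – C – F, which uses 2 edges, and J and F are not directly tied, so nothing shorter exists. So d(J,F) = 2.

2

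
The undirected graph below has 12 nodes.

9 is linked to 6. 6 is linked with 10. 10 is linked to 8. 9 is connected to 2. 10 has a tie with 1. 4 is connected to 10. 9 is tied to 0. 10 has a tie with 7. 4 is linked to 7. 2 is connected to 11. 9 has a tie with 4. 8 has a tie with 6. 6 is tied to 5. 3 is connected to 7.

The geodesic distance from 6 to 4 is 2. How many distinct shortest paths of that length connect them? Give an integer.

2

The shortest distance is 2. The length-2 paths are: 6–9–4; 6–10–4.
That gives 2 distinct shortest paths.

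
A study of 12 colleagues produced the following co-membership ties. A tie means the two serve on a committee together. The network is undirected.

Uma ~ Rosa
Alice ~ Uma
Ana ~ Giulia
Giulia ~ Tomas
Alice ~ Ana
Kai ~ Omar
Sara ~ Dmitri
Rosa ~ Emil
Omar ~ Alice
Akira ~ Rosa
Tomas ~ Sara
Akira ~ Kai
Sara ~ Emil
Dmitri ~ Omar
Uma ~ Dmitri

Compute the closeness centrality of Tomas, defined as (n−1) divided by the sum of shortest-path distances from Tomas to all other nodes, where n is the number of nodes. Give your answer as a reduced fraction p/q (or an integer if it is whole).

Distances from Tomas: Akira:4, Alice:3, Ana:2, Dmitri:2, Emil:2, Giulia:1, Kai:4, Omar:3, Rosa:3, Sara:1, Uma:3. Sum = 28.
n = 12, so closeness = 11/28.

11/28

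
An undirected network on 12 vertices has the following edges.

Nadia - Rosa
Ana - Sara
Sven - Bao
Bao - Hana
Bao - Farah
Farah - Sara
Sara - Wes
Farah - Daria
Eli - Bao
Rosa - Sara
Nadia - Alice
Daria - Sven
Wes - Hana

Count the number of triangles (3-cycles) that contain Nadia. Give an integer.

0

Nadia's neighbors are Alice and Rosa, but none of them are tied to each other, so no triangle contains Nadia.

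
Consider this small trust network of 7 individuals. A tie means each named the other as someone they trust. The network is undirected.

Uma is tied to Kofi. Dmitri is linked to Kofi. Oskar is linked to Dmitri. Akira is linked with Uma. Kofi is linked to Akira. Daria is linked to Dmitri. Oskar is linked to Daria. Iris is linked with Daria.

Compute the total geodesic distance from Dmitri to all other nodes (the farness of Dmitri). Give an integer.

Distances from Dmitri: Akira:2, Daria:1, Iris:2, Kofi:1, Oskar:1, Uma:2.
Sum = 2 + 1 + 2 + 1 + 1 + 2 = 9.

9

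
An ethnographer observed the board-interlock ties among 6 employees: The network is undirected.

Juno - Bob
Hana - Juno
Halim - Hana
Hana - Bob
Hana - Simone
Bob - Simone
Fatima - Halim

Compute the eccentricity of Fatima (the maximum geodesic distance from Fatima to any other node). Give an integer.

3

Distances from Fatima: Bob:3, Halim:1, Hana:2, Juno:3, Simone:3.
The largest is 3 (to Simone, Bob, and Juno), so the eccentricity of Fatima is 3.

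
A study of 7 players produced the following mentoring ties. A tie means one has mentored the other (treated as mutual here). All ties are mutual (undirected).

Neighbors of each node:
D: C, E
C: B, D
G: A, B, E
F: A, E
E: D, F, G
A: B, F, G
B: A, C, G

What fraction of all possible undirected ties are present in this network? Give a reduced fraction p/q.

3/7

There are 9 edges and 7 nodes, so the maximum possible is C(7,2) = 21.
Density = 9/21 = 3/7.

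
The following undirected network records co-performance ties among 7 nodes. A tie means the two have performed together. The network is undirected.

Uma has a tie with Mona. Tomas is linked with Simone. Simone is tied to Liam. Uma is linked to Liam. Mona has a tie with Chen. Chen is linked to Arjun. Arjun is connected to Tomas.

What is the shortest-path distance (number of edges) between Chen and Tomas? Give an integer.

One shortest route is Chen – Arjun – Tomas, which uses 2 edges, and Chen and Tomas are not directly tied, so nothing shorter exists. So d(Chen,Tomas) = 2.

2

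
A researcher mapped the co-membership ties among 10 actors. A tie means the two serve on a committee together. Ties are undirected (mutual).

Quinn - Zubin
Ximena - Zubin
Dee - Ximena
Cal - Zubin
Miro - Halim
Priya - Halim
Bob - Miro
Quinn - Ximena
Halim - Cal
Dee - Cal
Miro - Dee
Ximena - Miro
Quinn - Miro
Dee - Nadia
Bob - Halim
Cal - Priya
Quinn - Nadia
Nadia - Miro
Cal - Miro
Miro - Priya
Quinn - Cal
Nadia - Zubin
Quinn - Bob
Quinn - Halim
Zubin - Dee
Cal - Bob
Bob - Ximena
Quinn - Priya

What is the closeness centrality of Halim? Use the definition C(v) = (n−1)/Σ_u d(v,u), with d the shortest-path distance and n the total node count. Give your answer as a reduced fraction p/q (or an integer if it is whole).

Distances from Halim: Bob:1, Cal:1, Dee:2, Miro:1, Nadia:2, Priya:1, Quinn:1, Ximena:2, Zubin:2. Sum = 13.
n = 10, so closeness = 9/13.

9/13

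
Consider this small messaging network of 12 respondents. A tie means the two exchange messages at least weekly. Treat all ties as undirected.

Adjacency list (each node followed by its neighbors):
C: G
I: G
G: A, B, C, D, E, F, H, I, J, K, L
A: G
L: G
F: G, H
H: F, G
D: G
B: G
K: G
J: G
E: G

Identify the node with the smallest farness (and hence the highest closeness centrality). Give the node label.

G

Farness (sum of distances to all others) for each node — A:21, B:21, C:21, D:21, E:21, F:20, G:11, H:20, I:21, J:21, K:21, L:21.
The smallest farness is 11, for G, so G has the highest closeness.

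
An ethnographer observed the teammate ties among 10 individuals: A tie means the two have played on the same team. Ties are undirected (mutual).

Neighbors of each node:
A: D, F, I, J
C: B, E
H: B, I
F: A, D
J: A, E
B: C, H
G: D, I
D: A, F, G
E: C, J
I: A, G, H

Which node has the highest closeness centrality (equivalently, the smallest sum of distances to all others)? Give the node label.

A

Farness (sum of distances to all others) for each node — A:16, B:23, C:24, D:21, E:22, F:22, G:22, H:20, I:17, J:19.
The smallest farness is 16, for A, so A has the highest closeness.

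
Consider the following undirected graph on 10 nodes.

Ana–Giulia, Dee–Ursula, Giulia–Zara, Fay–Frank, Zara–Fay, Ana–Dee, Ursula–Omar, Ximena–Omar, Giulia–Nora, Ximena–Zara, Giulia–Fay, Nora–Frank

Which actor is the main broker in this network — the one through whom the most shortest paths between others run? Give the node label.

Unnormalized betweenness of each node: Ana:49/6, Dee:31/6, Fay:31/6, Frank:1/2, Giulia:44/3, Nora:11/6, Omar:23/6, Ursula:3, Ximena:41/6, Zara:59/6.
Giulia has the largest value, 44/3, making it the main broker — the node through which the most shortest paths run.

Giulia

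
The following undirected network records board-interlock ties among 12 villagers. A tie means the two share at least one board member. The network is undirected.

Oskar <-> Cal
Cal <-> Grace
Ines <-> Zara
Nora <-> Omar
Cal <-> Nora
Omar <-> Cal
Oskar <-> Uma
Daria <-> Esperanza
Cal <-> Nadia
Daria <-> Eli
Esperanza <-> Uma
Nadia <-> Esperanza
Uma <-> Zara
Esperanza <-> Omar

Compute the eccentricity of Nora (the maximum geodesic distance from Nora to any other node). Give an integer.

Distances from Nora: Cal:1, Daria:3, Eli:4, Esperanza:2, Grace:2, Ines:5, Nadia:2, Omar:1, Oskar:2, Uma:3, Zara:4.
The largest is 5 (to Ines), so the eccentricity of Nora is 5.

5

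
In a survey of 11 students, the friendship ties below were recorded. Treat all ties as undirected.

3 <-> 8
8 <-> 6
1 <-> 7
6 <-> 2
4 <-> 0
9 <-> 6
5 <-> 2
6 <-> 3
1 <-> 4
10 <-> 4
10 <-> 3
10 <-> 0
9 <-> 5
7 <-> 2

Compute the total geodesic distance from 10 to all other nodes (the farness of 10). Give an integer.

Distances from 10: 0:1, 1:2, 2:3, 3:1, 4:1, 5:4, 6:2, 7:3, 8:2, 9:3.
Sum = 1 + 2 + 3 + 1 + 1 + 4 + 2 + 3 + 2 + 3 = 22.

22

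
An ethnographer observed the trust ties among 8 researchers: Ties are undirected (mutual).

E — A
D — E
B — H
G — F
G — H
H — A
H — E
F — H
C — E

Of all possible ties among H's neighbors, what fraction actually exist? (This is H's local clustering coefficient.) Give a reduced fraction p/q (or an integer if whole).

1/5

H's neighbors: A, B, E, F, and G (k = 5).
Possible neighbor pairs: C(5,2) = 10. Edges among them: A–E, F–G → e = 2.
Clustering(H) = 2/10 = 1/5.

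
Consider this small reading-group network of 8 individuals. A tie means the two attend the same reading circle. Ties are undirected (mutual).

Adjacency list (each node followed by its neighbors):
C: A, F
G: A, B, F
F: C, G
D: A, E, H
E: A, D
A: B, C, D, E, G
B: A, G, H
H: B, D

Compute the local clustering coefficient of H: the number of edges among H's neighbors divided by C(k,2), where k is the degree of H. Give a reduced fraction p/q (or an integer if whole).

0

H's neighbors: B and D (k = 2).
Possible neighbor pairs: C(2,2) = 1. Edges among them: none → e = 0.
Clustering(H) = 0/1.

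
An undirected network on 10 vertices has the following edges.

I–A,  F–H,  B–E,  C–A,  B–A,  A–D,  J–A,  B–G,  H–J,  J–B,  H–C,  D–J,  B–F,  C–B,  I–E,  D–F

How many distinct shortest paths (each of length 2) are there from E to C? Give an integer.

1

The shortest distance is 2, and the only length-2 path is E–B–C. So there is exactly 1 shortest path.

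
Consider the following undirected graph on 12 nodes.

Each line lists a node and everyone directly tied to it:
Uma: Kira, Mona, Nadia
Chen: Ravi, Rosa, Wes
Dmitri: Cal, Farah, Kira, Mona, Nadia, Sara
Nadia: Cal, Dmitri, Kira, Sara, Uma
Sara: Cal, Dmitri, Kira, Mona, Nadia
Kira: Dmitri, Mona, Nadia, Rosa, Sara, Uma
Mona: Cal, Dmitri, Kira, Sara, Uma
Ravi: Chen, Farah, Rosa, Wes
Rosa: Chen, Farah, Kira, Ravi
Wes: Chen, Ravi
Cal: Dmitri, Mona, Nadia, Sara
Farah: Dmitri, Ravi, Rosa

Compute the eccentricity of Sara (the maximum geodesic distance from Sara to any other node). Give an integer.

4

Distances from Sara: Cal:1, Chen:3, Dmitri:1, Farah:2, Kira:1, Mona:1, Nadia:1, Ravi:3, Rosa:2, Uma:2, Wes:4.
The largest is 4 (to Wes), so the eccentricity of Sara is 4.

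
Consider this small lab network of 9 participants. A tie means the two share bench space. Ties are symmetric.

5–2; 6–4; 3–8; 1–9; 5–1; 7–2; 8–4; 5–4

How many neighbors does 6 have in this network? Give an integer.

6 is directly tied to 4. That is 1 neighbor, so the degree of 6 is 1.

1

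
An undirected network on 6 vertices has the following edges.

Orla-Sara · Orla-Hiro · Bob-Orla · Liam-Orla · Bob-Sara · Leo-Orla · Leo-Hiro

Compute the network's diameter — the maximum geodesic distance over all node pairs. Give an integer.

2

Eccentricity of each node (its greatest distance to any other): Bob:2, Hiro:2, Leo:2, Liam:2, Orla:1, Sara:2.
The maximum eccentricity is 2, realized for instance by the pair Bob–Leo via Bob – Orla – Leo. So the diameter is 2.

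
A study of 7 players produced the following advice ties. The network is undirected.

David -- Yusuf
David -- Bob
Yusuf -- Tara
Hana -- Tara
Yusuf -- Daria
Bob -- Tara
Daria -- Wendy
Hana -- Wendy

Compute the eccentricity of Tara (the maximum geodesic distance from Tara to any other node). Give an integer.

Distances from Tara: Bob:1, Daria:2, David:2, Hana:1, Wendy:2, Yusuf:1.
The largest is 2 (to David, Daria, and Wendy), so the eccentricity of Tara is 2.

2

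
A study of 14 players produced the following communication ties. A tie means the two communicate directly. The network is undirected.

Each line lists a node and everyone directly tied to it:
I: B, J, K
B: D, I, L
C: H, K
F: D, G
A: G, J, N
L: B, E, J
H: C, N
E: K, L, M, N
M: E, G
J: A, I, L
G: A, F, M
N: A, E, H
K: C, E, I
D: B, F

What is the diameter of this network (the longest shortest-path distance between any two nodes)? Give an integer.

Eccentricity of each node (its greatest distance to any other): A:3, B:4, C:5, D:5, E:3, F:5, G:4, H:5, I:3, J:3, K:4, L:3, M:3, N:4.
The maximum eccentricity is 5, realized for instance by the pair F–C via F – G – A – N – H – C. So the diameter is 5.

5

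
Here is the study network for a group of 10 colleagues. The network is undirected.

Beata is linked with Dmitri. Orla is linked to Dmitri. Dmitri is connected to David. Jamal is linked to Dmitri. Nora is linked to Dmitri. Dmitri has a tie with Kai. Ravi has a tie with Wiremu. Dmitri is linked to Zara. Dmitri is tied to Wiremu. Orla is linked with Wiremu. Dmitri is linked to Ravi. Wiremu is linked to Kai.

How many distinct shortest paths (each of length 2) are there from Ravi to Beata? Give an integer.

The shortest distance is 2, and the only length-2 path is Ravi–Dmitri–Beata. So there is exactly 1 shortest path.

1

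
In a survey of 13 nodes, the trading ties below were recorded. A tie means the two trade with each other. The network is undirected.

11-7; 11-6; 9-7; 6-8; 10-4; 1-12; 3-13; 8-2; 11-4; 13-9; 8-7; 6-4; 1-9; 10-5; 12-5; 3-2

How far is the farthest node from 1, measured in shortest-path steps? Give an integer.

4

Distances from 1: 2:4, 3:3, 4:4, 5:2, 6:4, 7:2, 8:3, 9:1, 10:3, 11:3, 12:1, 13:2.
The largest is 4 (to 4, 2, and 6), so the eccentricity of 1 is 4.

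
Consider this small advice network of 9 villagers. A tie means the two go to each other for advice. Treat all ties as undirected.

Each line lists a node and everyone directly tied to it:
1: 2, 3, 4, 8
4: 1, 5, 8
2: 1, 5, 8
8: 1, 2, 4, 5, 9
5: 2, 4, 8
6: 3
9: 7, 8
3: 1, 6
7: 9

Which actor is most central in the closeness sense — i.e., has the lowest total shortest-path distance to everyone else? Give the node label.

8

Farness (sum of distances to all others) for each node — 1:13, 2:15, 3:18, 4:15, 5:17, 6:25, 7:24, 8:12, 9:17.
The smallest farness is 12, for 8, so 8 has the highest closeness.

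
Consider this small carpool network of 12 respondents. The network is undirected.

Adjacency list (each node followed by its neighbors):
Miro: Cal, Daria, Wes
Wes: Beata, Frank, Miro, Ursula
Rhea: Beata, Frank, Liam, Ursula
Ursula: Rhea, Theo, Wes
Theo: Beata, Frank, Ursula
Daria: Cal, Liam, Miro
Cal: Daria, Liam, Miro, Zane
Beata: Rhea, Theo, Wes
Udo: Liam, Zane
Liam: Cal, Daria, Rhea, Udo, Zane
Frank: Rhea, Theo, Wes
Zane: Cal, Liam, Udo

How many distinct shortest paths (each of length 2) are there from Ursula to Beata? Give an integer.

The shortest distance is 2. The length-2 paths are: Ursula–Theo–Beata; Ursula–Wes–Beata; Ursula–Rhea–Beata.
That gives 3 distinct shortest paths.

3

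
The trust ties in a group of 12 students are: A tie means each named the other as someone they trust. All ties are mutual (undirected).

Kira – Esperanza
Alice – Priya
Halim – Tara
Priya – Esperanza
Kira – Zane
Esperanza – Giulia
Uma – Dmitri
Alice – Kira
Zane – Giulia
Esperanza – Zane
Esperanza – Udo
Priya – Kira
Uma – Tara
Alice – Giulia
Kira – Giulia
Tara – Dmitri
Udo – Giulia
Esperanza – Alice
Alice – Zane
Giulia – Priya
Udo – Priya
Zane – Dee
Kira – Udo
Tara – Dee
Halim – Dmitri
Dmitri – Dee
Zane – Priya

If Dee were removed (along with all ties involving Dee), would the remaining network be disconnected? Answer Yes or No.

Yes

Removing Dee leaves {Alice, Esperanza, Giulia, Kira, Priya, Udo, and Zane} with no path to {Dmitri, Halim, Tara, and Uma}, so the network splits into 2 components. Dee is a cut vertex.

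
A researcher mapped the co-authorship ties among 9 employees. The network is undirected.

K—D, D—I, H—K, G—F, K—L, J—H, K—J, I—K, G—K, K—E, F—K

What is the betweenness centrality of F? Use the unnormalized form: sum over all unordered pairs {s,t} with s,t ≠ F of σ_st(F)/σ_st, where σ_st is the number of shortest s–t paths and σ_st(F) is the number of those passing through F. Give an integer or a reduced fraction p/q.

0

No shortest path between any pair of other nodes passes through F.
Summing the contributions gives betweenness(F) = 0.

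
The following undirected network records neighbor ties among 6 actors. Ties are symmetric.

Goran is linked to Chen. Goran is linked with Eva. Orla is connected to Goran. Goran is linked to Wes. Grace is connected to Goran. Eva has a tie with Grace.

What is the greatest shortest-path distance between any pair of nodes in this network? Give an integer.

2

Eccentricity of each node (its greatest distance to any other): Chen:2, Eva:2, Goran:1, Grace:2, Orla:2, Wes:2.
The maximum eccentricity is 2, realized for instance by the pair Wes–Grace via Wes – Goran – Grace. So the diameter is 2.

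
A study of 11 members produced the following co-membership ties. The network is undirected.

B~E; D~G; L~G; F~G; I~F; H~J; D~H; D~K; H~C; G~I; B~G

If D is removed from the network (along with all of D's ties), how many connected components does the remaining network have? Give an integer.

3

Without D, the remaining ties split the others into: {B, E, F, G, I, L}; {C, H, J}; {K}.
That's 3 separate components.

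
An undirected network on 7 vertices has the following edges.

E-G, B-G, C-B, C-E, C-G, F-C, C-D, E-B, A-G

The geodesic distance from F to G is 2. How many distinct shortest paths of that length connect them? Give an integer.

1

The shortest distance is 2, and the only length-2 path is F–C–G. So there is exactly 1 shortest path.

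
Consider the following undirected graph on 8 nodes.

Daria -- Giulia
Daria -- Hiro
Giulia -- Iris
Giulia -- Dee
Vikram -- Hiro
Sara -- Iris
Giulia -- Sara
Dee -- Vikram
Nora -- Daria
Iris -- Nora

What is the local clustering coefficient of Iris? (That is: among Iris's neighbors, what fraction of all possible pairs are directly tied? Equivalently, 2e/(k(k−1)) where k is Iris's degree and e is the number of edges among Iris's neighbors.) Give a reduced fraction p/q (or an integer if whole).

1/3

Iris's neighbors: Giulia, Nora, and Sara (k = 3).
Possible neighbor pairs: C(3,2) = 3. Edges among them: Giulia–Sara → e = 1.
Clustering(Iris) = 1/3.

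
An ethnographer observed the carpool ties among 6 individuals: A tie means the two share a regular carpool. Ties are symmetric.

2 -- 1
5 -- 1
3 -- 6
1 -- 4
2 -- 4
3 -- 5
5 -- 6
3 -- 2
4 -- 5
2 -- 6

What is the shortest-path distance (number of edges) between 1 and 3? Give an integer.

2

One shortest route is 1 – 5 – 3, which uses 2 edges, and 1 and 3 are not directly tied, so nothing shorter exists. So d(1,3) = 2.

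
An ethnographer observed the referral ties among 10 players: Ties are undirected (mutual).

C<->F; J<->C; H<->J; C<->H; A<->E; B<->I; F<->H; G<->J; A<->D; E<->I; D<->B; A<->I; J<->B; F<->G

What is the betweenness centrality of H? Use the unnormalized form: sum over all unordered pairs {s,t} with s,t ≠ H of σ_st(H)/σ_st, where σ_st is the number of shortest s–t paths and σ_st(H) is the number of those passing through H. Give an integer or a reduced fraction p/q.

Pairs whose geodesics pass through H — I–F: 1/3; B–F: 1/3; D–F: 1/3; E–F: 1/3; A–F: 2/6; J–F: 1/3.
All other pairs contribute 0.
Summing the contributions gives betweenness(H) = 2.

2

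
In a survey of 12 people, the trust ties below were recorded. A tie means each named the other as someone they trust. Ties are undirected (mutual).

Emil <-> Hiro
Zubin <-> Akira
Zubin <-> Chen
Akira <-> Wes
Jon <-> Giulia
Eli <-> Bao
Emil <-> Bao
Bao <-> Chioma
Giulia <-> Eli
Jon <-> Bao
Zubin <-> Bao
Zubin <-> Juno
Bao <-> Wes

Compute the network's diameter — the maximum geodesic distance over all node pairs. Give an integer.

Eccentricity of each node (its greatest distance to any other): Akira:4, Bao:2, Chen:4, Chioma:3, Eli:3, Emil:3, Giulia:4, Hiro:4, Jon:3, Juno:4, Wes:3, Zubin:3.
The maximum eccentricity is 4, realized for instance by the pair Juno–Giulia via Juno – Zubin – Bao – Jon – Giulia. So the diameter is 4.

4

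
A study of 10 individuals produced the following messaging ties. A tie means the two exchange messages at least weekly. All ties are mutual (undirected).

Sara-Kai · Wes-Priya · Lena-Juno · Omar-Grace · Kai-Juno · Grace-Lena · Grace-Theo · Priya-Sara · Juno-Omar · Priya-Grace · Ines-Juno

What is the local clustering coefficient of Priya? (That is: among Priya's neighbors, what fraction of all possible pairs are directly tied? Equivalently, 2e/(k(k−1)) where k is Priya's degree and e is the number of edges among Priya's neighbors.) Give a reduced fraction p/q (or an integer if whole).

Priya's neighbors: Grace, Sara, and Wes (k = 3).
Possible neighbor pairs: C(3,2) = 3. Edges among them: none → e = 0.
Clustering(Priya) = 0/3 = 0.

0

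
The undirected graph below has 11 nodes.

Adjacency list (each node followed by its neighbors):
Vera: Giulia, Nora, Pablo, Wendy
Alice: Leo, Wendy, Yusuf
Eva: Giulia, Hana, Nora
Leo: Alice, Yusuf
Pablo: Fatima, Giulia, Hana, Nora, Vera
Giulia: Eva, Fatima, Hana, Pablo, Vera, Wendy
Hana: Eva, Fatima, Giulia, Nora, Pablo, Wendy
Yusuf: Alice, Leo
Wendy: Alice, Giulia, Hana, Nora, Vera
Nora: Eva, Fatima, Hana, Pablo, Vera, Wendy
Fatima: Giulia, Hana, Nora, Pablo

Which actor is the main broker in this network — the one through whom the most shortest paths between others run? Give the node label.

Unnormalized betweenness of each node: Alice:16, Eva:1/6, Fatima:1/6, Giulia:65/12, Hana:9/2, Leo:0, Nora:65/12, Pablo:3/4, Vera:7/6, Wendy:257/12, Yusuf:0.
Wendy has the largest value, 257/12, making it the main broker — the node through which the most shortest paths run.

Wendy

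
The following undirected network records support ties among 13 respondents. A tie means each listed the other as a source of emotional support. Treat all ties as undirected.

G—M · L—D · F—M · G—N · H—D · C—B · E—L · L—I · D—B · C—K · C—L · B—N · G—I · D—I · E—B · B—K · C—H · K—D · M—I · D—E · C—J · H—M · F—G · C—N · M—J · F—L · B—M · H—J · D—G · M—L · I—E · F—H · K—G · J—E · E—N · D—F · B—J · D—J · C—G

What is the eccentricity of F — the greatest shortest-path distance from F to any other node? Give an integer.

2

Distances from F: B:2, C:2, D:1, E:2, G:1, H:1, I:2, J:2, K:2, L:1, M:1, N:2.
The largest is 2 (to C, J, I, E, N, K, and B), so the eccentricity of F is 2.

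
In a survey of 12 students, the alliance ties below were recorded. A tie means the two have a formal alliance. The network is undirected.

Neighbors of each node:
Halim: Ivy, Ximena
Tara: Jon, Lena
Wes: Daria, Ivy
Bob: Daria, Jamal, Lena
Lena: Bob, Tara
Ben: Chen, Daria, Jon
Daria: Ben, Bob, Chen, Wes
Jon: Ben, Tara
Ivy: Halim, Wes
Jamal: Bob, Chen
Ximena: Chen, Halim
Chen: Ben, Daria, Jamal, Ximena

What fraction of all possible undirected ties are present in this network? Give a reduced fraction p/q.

There are 15 edges and 12 nodes, so the maximum possible is C(12,2) = 66.
Density = 15/66 = 5/22.

5/22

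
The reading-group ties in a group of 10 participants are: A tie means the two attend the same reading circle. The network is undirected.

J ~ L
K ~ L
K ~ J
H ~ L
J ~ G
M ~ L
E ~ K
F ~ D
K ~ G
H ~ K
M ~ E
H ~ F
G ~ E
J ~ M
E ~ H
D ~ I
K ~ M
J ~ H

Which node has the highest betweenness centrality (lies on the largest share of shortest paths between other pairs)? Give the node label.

Unnormalized betweenness of each node: D:8, E:8/3, F:14, G:1/4, H:223/12, I:0, J:19/6, K:15/4, L:1, M:7/12.
H has the largest value, 223/12, making it the main broker — the node through which the most shortest paths run.

H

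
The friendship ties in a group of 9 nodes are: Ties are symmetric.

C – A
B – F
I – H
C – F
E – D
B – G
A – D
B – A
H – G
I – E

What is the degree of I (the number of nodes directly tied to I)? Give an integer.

I is directly tied to E and H. That is 2 neighbors, so the degree of I is 2.

2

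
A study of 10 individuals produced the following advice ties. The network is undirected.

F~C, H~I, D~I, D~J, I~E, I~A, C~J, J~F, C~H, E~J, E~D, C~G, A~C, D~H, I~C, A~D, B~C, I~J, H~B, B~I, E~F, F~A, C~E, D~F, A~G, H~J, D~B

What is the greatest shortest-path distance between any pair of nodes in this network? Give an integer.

Eccentricity of each node (its greatest distance to any other): A:2, B:2, C:2, D:2, E:2, F:2, G:2, H:2, I:2, J:2.
The maximum eccentricity is 2, realized for instance by the pair C–D via C – J – D. So the diameter is 2.

2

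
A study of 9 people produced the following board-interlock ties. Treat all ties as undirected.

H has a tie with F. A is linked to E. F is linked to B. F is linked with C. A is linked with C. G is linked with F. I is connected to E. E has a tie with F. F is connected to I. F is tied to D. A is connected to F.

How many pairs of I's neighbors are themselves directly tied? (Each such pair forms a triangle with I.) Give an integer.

1

I's neighbors: E and F.
Neighbor pairs that are themselves tied: I–E–F. Each forms one triangle with I, for 1 in total.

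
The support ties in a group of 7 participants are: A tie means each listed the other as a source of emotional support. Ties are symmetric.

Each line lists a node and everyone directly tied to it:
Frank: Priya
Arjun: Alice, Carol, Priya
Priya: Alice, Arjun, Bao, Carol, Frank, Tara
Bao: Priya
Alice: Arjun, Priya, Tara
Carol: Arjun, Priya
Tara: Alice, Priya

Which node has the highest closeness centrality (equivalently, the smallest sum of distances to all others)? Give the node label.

Priya

Farness (sum of distances to all others) for each node — Alice:9, Arjun:9, Bao:11, Carol:10, Frank:11, Priya:6, Tara:10.
The smallest farness is 6, for Priya, so Priya has the highest closeness.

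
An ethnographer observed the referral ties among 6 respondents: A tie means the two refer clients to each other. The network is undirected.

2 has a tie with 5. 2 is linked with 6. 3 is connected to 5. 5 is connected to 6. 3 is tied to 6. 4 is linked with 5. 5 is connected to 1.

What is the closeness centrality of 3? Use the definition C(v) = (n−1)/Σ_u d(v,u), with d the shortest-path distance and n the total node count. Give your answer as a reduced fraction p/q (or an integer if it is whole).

Distances from 3: 1:2, 2:2, 4:2, 5:1, 6:1. Sum = 8.
n = 6, so closeness = 5/8.

5/8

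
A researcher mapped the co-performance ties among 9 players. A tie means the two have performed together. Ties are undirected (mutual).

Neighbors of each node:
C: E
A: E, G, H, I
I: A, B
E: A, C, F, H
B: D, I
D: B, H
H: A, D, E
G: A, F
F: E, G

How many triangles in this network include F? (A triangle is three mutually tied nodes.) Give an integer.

0

F's neighbors are E and G, but none of them are tied to each other, so no triangle contains F.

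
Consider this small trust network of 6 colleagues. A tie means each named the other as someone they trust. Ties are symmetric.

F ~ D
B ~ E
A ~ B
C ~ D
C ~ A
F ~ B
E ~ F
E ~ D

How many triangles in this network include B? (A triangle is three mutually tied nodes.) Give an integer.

1

B's neighbors: A, E, and F.
Neighbor pairs that are themselves tied: B–E–F. Each forms one triangle with B, for 1 in total.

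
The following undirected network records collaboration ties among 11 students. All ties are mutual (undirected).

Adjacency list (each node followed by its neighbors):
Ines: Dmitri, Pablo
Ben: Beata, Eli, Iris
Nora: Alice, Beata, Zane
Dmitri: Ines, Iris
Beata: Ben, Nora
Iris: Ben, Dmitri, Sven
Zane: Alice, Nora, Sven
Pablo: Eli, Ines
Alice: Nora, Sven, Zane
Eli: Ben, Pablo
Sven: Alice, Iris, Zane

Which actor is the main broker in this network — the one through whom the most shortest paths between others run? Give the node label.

Iris

Unnormalized betweenness of each node: Alice:7/4, Beata:41/6, Ben:46/3, Dmitri:89/12, Eli:79/12, Ines:19/6, Iris:215/12, Nora:16/3, Pablo:11/4, Sven:67/6, Zane:7/4.
Iris has the largest value, 215/12, making it the main broker — the node through which the most shortest paths run.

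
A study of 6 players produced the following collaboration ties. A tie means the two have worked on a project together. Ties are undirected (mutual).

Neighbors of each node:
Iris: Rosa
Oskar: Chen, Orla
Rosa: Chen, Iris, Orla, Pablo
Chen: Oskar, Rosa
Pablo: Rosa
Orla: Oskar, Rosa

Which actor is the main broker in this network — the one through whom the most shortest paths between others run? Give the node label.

Rosa

Unnormalized betweenness of each node: Chen:3/2, Iris:0, Orla:3/2, Oskar:1/2, Pablo:0, Rosa:15/2.
Rosa has the largest value, 15/2, making it the main broker — the node through which the most shortest paths run.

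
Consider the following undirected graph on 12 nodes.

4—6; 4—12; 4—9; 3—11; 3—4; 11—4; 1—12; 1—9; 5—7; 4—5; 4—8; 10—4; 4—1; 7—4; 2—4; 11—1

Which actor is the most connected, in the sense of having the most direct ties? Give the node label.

Degrees — 1:4, 2:1, 3:2, 4:11, 5:2, 6:1, 7:2, 8:1, 9:2, 10:1, 11:3, 12:2.
The maximum is 11, attained only by 4.

4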